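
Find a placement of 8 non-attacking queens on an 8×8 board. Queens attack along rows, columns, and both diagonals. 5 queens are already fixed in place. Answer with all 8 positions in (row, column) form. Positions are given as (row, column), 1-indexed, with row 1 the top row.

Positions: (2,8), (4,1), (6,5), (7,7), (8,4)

(1,2) (2,8) (3,6) (4,1) (5,3) (6,5) (7,7) (8,4)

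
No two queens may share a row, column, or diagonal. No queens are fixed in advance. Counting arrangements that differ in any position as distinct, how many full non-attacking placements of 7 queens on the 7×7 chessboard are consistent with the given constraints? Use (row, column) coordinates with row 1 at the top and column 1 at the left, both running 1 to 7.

40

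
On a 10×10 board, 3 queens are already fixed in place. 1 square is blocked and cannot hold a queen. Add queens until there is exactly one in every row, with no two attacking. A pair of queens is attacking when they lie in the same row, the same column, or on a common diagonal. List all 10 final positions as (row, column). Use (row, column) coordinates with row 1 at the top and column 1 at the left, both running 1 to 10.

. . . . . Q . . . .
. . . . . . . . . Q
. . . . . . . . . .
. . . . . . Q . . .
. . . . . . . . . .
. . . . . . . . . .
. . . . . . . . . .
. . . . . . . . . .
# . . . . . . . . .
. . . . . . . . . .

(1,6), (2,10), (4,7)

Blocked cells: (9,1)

Row 3: attacked by (1,6)→{4,6,8}; (2,10)→{9,10}; (4,7)→{6,7,8}. Safe: 1, 2, 3, 5. Place at column 2.
Row 5: attacked by (1,6)→{2,6,10}; (2,10)→{7,10}; (3,2)→{2,4}; (4,7)→{6,7,8}. Safe: 1, 3, 5, 9. Place at column 5.
Row 6: attacked by (1,6)→{1,6}; (2,10)→{6,10}; (3,2)→{2,5}; (4,7)→{5,7,9}; (5,5)→{4,5,6}. Safe: 3, 8. Place at column 3.
Row 7: attacked by (1,6)→{6}; (2,10)→{5,10}; (3,2)→{2,6}; (4,7)→{4,7,10}; (5,5)→{3,5,7}; (6,3)→{2,3,4}. Safe: 1, 8, 9. Place at column 1.
Row 8: attacked by (1,6)→{6}; (2,10)→{4,10}; (3,2)→{2,7}; (4,7)→{3,7}; (5,5)→{2,5,8}; (6,3)→{1,3,5}; (7,1)→{1,2}. Safe: 9. Place at column 9.
Row 9: attacked by (1,6)→{6}; (2,10)→{3,10}; (3,2)→{2,8}; (4,7)→{2,7}; (5,5)→{1,5,9}; (6,3)→{3,6}; (7,1)→{1,3}; (8,9)→{8,9,10}. Blocked: 1. Safe: 4. Place at column 4.
Row 10: attacked by (1,6)→{6}; (2,10)→{2,10}; (3,2)→{2,9}; (4,7)→{1,7}; (5,5)→{5,10}; (6,3)→{3,7}; (7,1)→{1,4}; (8,9)→{7,9}; (9,4)→{3,4,5}. Safe: 8. Place at column 8.
Columns [6, 10, 2, 7, 5, 3, 1, 9, 4, 8], r−c [-5, -8, 1, -3, 0, 3, 6, -1, 5, 2], r+c [7, 12, 5, 11, 10, 9, 8, 17, 13, 18] are all distinct, so no two queens attack.

(1,6) (2,10) (3,2) (4,7) (5,5) (6,3) (7,1) (8,9) (9,4) (10,8)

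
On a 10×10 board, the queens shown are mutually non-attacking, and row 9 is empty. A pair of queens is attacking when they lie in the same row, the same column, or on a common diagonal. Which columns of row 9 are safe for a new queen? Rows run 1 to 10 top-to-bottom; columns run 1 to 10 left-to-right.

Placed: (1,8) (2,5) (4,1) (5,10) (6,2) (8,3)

columns 7, 9

(1,8) attacks row 9 at column 8.
(2,5) attacks row 9 at column 5.
(4,1) attacks row 9 at column 1 and diagonals 6.
(5,10) attacks row 9 at column 10 and diagonals 6.
(6,2) attacks row 9 at column 2 and diagonals 5.
(8,3) attacks row 9 at column 3 and diagonals 2, 4.
Attacked columns: {1, 2, 3, 4, 5, 6, 8, 10}. Safe: {7, 9}.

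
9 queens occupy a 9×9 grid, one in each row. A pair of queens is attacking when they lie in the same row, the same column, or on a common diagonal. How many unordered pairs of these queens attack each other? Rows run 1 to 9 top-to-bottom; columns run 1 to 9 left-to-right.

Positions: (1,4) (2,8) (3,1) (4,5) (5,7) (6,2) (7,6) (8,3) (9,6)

Same column: (7,6)–(9,6) (column 6).
Total attacking pairs: 1.

1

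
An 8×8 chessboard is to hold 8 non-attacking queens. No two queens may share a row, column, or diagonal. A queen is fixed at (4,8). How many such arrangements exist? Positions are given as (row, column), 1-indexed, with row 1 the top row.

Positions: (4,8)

18

Branch on row 1: col 1 → 1; col 2 → 2; col 3 → 4; col 4 → 5; col 6 → 4; col 7 → 2.
Sum: 1 + 2 + 4 + 5 + 4 + 2 = 18.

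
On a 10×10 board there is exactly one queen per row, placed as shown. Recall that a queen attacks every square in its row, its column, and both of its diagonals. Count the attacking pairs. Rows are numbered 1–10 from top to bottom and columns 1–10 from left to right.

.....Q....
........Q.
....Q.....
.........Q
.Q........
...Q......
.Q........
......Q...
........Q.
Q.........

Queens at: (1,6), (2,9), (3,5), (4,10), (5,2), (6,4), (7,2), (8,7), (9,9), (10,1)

4

Same column: (2,9)–(9,9) (column 9); (5,2)–(7,2) (column 2).
Same diagonal: (1,6)–(5,2) (|1−5| = |6−2| = 4); (2,9)–(10,1) (|2−10| = |9−1| = 8).
Total attacking pairs: 4.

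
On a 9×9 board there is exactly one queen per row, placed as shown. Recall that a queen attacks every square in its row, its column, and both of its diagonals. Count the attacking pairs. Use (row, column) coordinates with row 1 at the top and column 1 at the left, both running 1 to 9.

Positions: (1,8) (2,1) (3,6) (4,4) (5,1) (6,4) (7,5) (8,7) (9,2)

5

Same column: (2,1)–(5,1) (column 1); (4,4)–(6,4) (column 4).
Same diagonal: (1,8)–(3,6) (|1−3| = |8−6| = 2); (2,1)–(8,7) (|2−8| = |1−7| = 6); (6,4)–(7,5) (|6−7| = |4−5| = 1).
Total attacking pairs: 5.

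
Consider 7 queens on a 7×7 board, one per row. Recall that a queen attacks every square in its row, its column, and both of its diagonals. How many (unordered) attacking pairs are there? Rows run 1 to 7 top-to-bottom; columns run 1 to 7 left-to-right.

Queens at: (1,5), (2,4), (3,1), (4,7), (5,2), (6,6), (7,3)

1

Same diagonal: (1,5)–(2,4) (|1−2| = |5−4| = 1).
Total attacking pairs: 1.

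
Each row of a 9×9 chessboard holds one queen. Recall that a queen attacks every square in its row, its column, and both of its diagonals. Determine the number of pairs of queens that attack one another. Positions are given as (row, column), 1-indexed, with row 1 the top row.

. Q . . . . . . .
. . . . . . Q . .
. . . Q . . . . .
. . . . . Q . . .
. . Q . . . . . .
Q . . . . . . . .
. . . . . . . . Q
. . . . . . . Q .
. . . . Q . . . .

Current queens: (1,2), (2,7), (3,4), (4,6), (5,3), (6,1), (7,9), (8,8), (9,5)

Same diagonal: (1,2)–(3,4) (|1−3| = |2−4| = 2); (3,4)–(6,1) (|3−6| = |4−1| = 3); (4,6)–(7,9) (|4−7| = |6−9| = 3); (7,9)–(8,8) (|7−8| = |9−8| = 1).
Total attacking pairs: 4.

4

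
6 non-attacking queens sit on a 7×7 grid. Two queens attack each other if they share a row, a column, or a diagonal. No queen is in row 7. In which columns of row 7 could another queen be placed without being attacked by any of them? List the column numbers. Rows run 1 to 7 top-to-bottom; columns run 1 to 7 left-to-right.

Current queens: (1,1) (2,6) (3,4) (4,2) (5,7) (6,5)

(1,1) attacks row 7 at column 1 and diagonals 7.
(2,6) attacks row 7 at column 6 and diagonals 1.
(3,4) attacks row 7 at column 4.
(4,2) attacks row 7 at column 2 and diagonals 5.
(5,7) attacks row 7 at column 7 and diagonals 5.
(6,5) attacks row 7 at column 5 and diagonals 4, 6.
Attacked columns: {1, 2, 4, 5, 6, 7}. Safe: {3}.

columns 3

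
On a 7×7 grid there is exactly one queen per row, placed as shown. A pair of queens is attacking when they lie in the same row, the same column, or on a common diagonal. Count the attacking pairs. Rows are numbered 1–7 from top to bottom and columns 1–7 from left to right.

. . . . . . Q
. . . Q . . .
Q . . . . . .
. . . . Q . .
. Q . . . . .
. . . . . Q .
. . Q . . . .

All columns are distinct and no two queens satisfy |Δrow| = |Δcol|, so no pair attacks.

0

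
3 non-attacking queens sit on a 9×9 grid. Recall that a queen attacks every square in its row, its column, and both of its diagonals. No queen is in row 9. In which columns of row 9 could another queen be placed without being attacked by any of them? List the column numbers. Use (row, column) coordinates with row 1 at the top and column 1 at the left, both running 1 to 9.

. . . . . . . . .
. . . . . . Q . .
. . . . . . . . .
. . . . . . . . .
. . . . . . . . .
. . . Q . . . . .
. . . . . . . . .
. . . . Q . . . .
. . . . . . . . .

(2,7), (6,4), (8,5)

(2,7) attacks row 9 at column 7.
(6,4) attacks row 9 at column 4 and diagonals 1, 7.
(8,5) attacks row 9 at column 5 and diagonals 4, 6.
Attacked columns: {1, 4, 5, 6, 7}. Safe: {2, 3, 8, 9}.

columns 2, 3, 8, 9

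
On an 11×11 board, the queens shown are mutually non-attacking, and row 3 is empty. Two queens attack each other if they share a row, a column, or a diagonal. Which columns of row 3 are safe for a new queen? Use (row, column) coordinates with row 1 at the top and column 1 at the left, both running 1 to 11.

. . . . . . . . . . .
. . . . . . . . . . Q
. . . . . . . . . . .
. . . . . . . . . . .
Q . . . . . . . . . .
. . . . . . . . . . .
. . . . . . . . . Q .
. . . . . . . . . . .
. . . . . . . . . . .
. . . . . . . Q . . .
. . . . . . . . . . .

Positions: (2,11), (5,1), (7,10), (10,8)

columns 2, 4, 5, 7, 9

(2,11) attacks row 3 at column 11 and diagonals 10.
(5,1) attacks row 3 at column 1 and diagonals 3.
(7,10) attacks row 3 at column 10 and diagonals 6.
(10,8) attacks row 3 at column 8 and diagonals 1.
Attacked columns: {1, 3, 6, 8, 10, 11}. Safe: {2, 4, 5, 7, 9}.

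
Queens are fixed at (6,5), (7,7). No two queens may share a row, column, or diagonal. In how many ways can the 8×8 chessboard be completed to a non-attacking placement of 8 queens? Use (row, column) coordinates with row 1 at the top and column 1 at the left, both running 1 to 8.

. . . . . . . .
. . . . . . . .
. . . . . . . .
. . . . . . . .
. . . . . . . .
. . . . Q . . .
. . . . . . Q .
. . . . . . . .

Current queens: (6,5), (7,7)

4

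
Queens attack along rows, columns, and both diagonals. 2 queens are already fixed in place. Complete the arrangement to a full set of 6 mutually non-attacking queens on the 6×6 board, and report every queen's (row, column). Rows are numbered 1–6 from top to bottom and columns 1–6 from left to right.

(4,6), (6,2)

(1,5) (2,3) (3,1) (4,6) (5,4) (6,2)

Row 1: attacked by (4,6)→{3,6}; (6,2)→{2}. Safe: 1, 4, 5. Place at column 5.
Row 2: attacked by (1,5)→{4,5,6}; (4,6)→{4,6}; (6,2)→{2,6}. Safe: 1, 3. Place at column 3.
Row 3: attacked by (1,5)→{3,5}; (2,3)→{2,3,4}; (4,6)→{5,6}; (6,2)→{2,5}. Safe: 1. Place at column 1.
Row 5: attacked by (1,5)→{1,5}; (2,3)→{3,6}; (3,1)→{1,3}; (4,6)→{5,6}; (6,2)→{1,2,3}. Safe: 4. Place at column 4.
Columns [5, 3, 1, 6, 4, 2], r−c [-4, -1, 2, -2, 1, 4], r+c [6, 5, 4, 10, 9, 8] are all distinct, so no two queens attack.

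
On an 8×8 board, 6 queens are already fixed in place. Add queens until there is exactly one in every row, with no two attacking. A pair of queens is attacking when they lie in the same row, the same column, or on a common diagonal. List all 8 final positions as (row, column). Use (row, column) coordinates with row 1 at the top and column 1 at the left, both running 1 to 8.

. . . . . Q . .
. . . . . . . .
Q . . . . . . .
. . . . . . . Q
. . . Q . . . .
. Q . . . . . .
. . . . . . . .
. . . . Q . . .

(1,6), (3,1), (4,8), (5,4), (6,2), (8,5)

(1,6) (2,3) (3,1) (4,8) (5,4) (6,2) (7,7) (8,5)

Row 2: attacked by (1,6)→{5,6,7}; (3,1)→{1,2}; (4,8)→{6,8}; (5,4)→{1,4,7}; (6,2)→{2,6}; (8,5)→{5}. Safe: 3. Place at column 3.
Row 7: attacked by (1,6)→{6}; (2,3)→{3,8}; (3,1)→{1,5}; (4,8)→{5,8}; (5,4)→{2,4,6}; (6,2)→{1,2,3}; (8,5)→{4,5,6}. Safe: 7. Place at column 7.
Columns [6, 3, 1, 8, 4, 2, 7, 5], r−c [-5, -1, 2, -4, 1, 4, 0, 3], r+c [7, 5, 4, 12, 9, 8, 14, 13] are all distinct, so no two queens attack.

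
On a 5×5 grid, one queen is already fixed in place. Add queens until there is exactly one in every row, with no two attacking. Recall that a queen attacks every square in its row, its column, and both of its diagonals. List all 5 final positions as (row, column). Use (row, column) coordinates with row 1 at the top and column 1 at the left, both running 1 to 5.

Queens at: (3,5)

Row 1: attacked by (3,5)→{3,5}. Safe: 1, 2, 4. Place at column 1.
Row 2: attacked by (1,1)→{1,2}; (3,5)→{4,5}. Safe: 3. Place at column 3.
Row 4: attacked by (1,1)→{1,4}; (2,3)→{1,3,5}; (3,5)→{4,5}. Safe: 2. Place at column 2.
Row 5: attacked by (1,1)→{1,5}; (2,3)→{3}; (3,5)→{3,5}; (4,2)→{1,2,3}. Safe: 4. Place at column 4.
Columns [1, 3, 5, 2, 4], r−c [0, -1, -2, 2, 1], r+c [2, 5, 8, 6, 9] are all distinct, so no two queens attack.

(1,1) (2,3) (3,5) (4,2) (5,4)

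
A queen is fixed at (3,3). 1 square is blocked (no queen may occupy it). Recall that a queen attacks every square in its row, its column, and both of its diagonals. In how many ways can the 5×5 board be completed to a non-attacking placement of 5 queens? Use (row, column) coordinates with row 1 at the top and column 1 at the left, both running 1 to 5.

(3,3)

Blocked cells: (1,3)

Branch on row 1: col 2 → 1; col 4 → 1.
Sum: 1 + 1 = 2.

2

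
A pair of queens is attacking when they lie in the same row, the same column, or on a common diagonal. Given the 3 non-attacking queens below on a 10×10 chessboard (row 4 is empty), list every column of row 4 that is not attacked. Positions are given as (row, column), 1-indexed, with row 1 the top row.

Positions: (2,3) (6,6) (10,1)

(2,3) attacks row 4 at column 3 and diagonals 1, 5.
(6,6) attacks row 4 at column 6 and diagonals 4, 8.
(10,1) attacks row 4 at column 1 and diagonals 7.
Attacked columns: {1, 3, 4, 5, 6, 7, 8}. Safe: {2, 9, 10}.

columns 2, 9, 10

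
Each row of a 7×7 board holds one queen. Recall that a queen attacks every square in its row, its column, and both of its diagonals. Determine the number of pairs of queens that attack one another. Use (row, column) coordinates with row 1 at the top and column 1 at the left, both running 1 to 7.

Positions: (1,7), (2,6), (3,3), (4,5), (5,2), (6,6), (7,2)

5

Same column: (2,6)–(6,6) (column 6); (5,2)–(7,2) (column 2).
Same diagonal: (1,7)–(2,6) (|1−2| = |7−6| = 1); (3,3)–(6,6) (|3−6| = |3−6| = 3); (4,5)–(7,2) (|4−7| = |5−2| = 3).
Total attacking pairs: 5.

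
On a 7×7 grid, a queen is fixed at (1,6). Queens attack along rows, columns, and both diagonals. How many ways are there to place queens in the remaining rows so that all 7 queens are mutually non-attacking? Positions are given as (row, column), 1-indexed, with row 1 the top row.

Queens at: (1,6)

Branch on row 2: col 1 → 1; col 2 → 1; col 3 → 3; col 4 → 2.
Sum: 1 + 1 + 3 + 2 = 7.

7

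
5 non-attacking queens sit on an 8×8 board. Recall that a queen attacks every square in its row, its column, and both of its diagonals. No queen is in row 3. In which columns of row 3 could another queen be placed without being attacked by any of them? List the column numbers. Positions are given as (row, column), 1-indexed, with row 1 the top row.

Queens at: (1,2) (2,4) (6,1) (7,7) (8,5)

columns 6, 8

(1,2) attacks row 3 at column 2 and diagonals 4.
(2,4) attacks row 3 at column 4 and diagonals 3, 5.
(6,1) attacks row 3 at column 1 and diagonals 4.
(7,7) attacks row 3 at column 7 and diagonals 3.
(8,5) attacks row 3 at column 5.
Attacked columns: {1, 2, 3, 4, 5, 7}. Safe: {6, 8}.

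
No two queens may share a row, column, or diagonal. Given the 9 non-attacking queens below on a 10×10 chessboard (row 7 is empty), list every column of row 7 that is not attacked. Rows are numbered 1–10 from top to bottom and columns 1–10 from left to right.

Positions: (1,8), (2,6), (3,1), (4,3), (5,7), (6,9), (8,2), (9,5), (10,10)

(1,8) attacks row 7 at column 8 and diagonals 2.
(2,6) attacks row 7 at column 6 and diagonals 1.
(3,1) attacks row 7 at column 1 and diagonals 5.
(4,3) attacks row 7 at column 3 and diagonals 6.
(5,7) attacks row 7 at column 7 and diagonals 5, 9.
(6,9) attacks row 7 at column 9 and diagonals 8, 10.
(8,2) attacks row 7 at column 2 and diagonals 1, 3.
(9,5) attacks row 7 at column 5 and diagonals 3, 7.
(10,10) attacks row 7 at column 10 and diagonals 7.
Attacked columns: {1, 2, 3, 5, 6, 7, 8, 9, 10}. Safe: {4}.

columns 4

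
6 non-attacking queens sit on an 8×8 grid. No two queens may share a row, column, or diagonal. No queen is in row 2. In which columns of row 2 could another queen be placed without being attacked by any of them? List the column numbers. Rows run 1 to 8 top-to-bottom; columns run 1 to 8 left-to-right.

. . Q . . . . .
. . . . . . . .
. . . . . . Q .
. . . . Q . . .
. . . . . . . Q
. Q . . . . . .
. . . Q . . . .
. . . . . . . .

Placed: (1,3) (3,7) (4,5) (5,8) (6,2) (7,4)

(1,3) attacks row 2 at column 3 and diagonals 2, 4.
(3,7) attacks row 2 at column 7 and diagonals 6, 8.
(4,5) attacks row 2 at column 5 and diagonals 3, 7.
(5,8) attacks row 2 at column 8 and diagonals 5.
(6,2) attacks row 2 at column 2 and diagonals 6.
(7,4) attacks row 2 at column 4.
Attacked columns: {2, 3, 4, 5, 6, 7, 8}. Safe: {1}.

columns 1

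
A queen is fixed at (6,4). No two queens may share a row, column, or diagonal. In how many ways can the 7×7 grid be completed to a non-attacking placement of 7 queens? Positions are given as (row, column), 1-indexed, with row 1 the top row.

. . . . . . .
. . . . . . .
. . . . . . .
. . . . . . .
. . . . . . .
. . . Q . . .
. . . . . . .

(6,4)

Branch on row 1: col 1 → 1; col 2 → 1; col 3 → 1; col 5 → 1; col 6 → 1; col 7 → 1.
Sum: 1 + 1 + 1 + 1 + 1 + 1 = 6.

6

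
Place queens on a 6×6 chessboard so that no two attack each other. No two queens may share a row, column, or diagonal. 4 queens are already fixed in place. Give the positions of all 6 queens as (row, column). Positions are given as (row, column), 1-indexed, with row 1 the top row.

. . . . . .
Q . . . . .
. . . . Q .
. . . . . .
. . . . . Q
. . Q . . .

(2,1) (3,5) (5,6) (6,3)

(1,4) (2,1) (3,5) (4,2) (5,6) (6,3)

Row 1: attacked by (2,1)→{1,2}; (3,5)→{3,5}; (5,6)→{2,6}; (6,3)→{3}. Safe: 4. Place at column 4.
Row 4: attacked by (1,4)→{1,4}; (2,1)→{1,3}; (3,5)→{4,5,6}; (5,6)→{5,6}; (6,3)→{1,3,5}. Safe: 2. Place at column 2.
Columns [4, 1, 5, 2, 6, 3], r−c [-3, 1, -2, 2, -1, 3], r+c [5, 3, 8, 6, 11, 9] are all distinct, so no two queens attack.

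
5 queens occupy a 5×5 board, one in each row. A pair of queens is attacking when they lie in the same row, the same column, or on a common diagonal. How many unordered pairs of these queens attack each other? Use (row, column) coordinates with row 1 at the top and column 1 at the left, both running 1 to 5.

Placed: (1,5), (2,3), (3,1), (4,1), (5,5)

3

Same column: (1,5)–(5,5) (column 5); (3,1)–(4,1) (column 1).
Same diagonal: (2,3)–(4,1) (|2−4| = |3−1| = 2).
Total attacking pairs: 3.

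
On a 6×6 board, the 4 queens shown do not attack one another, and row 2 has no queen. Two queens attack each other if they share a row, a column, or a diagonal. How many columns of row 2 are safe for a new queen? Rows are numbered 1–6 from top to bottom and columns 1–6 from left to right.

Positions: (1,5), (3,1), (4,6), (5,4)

1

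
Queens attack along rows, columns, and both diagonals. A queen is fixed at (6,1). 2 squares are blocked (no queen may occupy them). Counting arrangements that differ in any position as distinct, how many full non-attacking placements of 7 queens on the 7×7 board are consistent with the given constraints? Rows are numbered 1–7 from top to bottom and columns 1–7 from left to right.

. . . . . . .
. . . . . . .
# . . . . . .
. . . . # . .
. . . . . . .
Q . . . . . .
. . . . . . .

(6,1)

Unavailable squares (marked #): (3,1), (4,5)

Branch on row 1: col 2 → 1; col 3 → 1; col 4 → 1; col 5 → 2; col 7 → 1.
Sum: 1 + 1 + 1 + 2 + 1 = 6.

6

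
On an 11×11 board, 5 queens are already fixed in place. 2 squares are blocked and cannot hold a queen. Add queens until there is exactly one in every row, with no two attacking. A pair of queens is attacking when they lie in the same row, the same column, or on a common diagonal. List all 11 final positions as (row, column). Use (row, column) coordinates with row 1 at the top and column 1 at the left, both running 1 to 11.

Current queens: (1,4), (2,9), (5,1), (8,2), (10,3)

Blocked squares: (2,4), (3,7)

Row 3: attacked by (1,4)→{2,4,6}; (2,9)→{8,9,10}; (5,1)→{1,3}; (8,2)→{2,7}; (10,3)→{3,10}. Blocked: 7. Safe: 5, 11. Place at column 5.
Row 4: attacked by (1,4)→{1,4,7}; (2,9)→{7,9,11}; (3,5)→{4,5,6}; (5,1)→{1,2}; (8,2)→{2,6}; (10,3)→{3,9}. Safe: 8, 10. Place at column 10.
Row 6: attacked by (1,4)→{4,9}; (2,9)→{5,9}; (3,5)→{2,5,8}; (4,10)→{8,10}; (5,1)→{1,2}; (8,2)→{2,4}; (10,3)→{3,7}. Safe: 6, 11. Place at column 6.
Row 7: attacked by (1,4)→{4,10}; (2,9)→{4,9}; (3,5)→{1,5,9}; (4,10)→{7,10}; (5,1)→{1,3}; (6,6)→{5,6,7}; (8,2)→{1,2,3}; (10,3)→{3,6}. Safe: 8, 11. Place at column 11.
Row 9: attacked by (1,4)→{4}; (2,9)→{2,9}; (3,5)→{5,11}; (4,10)→{5,10}; (5,1)→{1,5}; (6,6)→{3,6,9}; (7,11)→{9,11}; (8,2)→{1,2,3}; (10,3)→{2,3,4}. Safe: 7, 8. Place at column 7.
Row 11: attacked by (1,4)→{4}; (2,9)→{9}; (3,5)→{5}; (4,10)→{3,10}; (5,1)→{1,7}; (6,6)→{1,6,11}; (7,11)→{7,11}; (8,2)→{2,5}; (9,7)→{5,7,9}; (10,3)→{2,3,4}. Safe: 8. Place at column 8.
Columns [4, 9, 5, 10, 1, 6, 11, 2, 7, 3, 8], r−c [-3, -7, -2, -6, 4, 0, -4, 6, 2, 7, 3], r+c [5, 11, 8, 14, 6, 12, 18, 10, 16, 13, 19] are all distinct, so no two queens attack.

(1,4) (2,9) (3,5) (4,10) (5,1) (6,6) (7,11) (8,2) (9,7) (10,3) (11,8)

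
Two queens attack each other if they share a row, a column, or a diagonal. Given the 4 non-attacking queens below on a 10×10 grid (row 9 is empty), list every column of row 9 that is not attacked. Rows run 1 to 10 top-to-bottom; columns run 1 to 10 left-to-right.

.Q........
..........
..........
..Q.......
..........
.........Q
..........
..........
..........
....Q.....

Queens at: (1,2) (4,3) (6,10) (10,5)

(1,2) attacks row 9 at column 2 and diagonals 10.
(4,3) attacks row 9 at column 3 and diagonals 8.
(6,10) attacks row 9 at column 10 and diagonals 7.
(10,5) attacks row 9 at column 5 and diagonals 4, 6.
Attacked columns: {2, 3, 4, 5, 6, 7, 8, 10}. Safe: {1, 9}.

columns 1, 9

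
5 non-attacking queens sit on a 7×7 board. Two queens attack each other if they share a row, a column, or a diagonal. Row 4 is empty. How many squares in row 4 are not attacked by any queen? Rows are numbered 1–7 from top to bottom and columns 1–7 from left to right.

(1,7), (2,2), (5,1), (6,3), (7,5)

(1,7) attacks row 4 at column 7 and diagonals 4.
(2,2) attacks row 4 at column 2 and diagonals 4.
(5,1) attacks row 4 at column 1 and diagonals 2.
(6,3) attacks row 4 at column 3 and diagonals 1, 5.
(7,5) attacks row 4 at column 5 and diagonals 2.
Attacked columns: {1, 2, 3, 4, 5, 7}. Safe: {6}.

1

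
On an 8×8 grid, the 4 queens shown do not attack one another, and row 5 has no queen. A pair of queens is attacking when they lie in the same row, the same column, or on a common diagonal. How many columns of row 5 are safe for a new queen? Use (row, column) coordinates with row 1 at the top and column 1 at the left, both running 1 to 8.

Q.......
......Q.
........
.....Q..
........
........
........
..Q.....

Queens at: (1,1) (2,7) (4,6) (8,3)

(1,1) attacks row 5 at column 1 and diagonals 5.
(2,7) attacks row 5 at column 7 and diagonals 4.
(4,6) attacks row 5 at column 6 and diagonals 5, 7.
(8,3) attacks row 5 at column 3 and diagonals 6.
Attacked columns: {1, 3, 4, 5, 6, 7}. Safe: {2, 8}.

2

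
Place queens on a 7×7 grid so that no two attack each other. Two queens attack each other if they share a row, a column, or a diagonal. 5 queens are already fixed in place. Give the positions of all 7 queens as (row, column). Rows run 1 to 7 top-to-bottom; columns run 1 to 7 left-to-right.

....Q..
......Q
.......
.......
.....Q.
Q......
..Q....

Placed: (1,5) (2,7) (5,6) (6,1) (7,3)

Row 3: attacked by (1,5)→{3,5,7}; (2,7)→{6,7}; (5,6)→{4,6}; (6,1)→{1,4}; (7,3)→{3,7}. Safe: 2. Place at column 2.
Row 4: attacked by (1,5)→{2,5}; (2,7)→{5,7}; (3,2)→{1,2,3}; (5,6)→{5,6,7}; (6,1)→{1,3}; (7,3)→{3,6}. Safe: 4. Place at column 4.
Columns [5, 7, 2, 4, 6, 1, 3], r−c [-4, -5, 1, 0, -1, 5, 4], r+c [6, 9, 5, 8, 11, 7, 10] are all distinct, so no two queens attack.

(1,5) (2,7) (3,2) (4,4) (5,6) (6,1) (7,3)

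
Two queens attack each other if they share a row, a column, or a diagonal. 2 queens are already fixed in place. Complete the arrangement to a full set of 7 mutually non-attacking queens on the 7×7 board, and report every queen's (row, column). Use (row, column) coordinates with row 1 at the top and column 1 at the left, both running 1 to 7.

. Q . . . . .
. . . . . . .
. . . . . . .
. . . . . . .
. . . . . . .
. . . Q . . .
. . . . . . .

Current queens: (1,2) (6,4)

Row 2: attacked by (1,2)→{1,2,3}; (6,4)→{4}. Safe: 5, 6, 7. Place at column 5.
Row 3: attacked by (1,2)→{2,4}; (2,5)→{4,5,6}; (6,4)→{1,4,7}. Safe: 3. Place at column 3.
Row 4: attacked by (1,2)→{2,5}; (2,5)→{3,5,7}; (3,3)→{2,3,4}; (6,4)→{2,4,6}. Safe: 1. Place at column 1.
Row 5: attacked by (1,2)→{2,6}; (2,5)→{2,5}; (3,3)→{1,3,5}; (4,1)→{1,2}; (6,4)→{3,4,5}. Safe: 7. Place at column 7.
Row 7: attacked by (1,2)→{2}; (2,5)→{5}; (3,3)→{3,7}; (4,1)→{1,4}; (5,7)→{5,7}; (6,4)→{3,4,5}. Safe: 6. Place at column 6.
Columns [2, 5, 3, 1, 7, 4, 6], r−c [-1, -3, 0, 3, -2, 2, 1], r+c [3, 7, 6, 5, 12, 10, 13] are all distinct, so no two queens attack.

(1,2) (2,5) (3,3) (4,1) (5,7) (6,4) (7,6)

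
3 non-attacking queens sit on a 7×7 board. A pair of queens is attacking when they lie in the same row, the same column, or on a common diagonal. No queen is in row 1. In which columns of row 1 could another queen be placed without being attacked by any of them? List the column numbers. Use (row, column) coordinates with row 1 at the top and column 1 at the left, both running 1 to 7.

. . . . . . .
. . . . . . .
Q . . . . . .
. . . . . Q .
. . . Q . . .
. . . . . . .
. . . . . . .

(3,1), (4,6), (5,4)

(3,1) attacks row 1 at column 1 and diagonals 3.
(4,6) attacks row 1 at column 6 and diagonals 3.
(5,4) attacks row 1 at column 4.
Attacked columns: {1, 3, 4, 6}. Safe: {2, 5, 7}.

columns 2, 5, 7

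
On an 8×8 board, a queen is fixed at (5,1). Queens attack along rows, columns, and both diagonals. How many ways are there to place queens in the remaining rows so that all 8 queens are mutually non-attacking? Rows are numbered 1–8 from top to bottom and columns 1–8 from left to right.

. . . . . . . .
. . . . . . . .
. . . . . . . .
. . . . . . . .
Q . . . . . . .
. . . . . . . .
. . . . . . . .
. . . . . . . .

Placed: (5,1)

Branch on row 1: col 2 → 3; col 3 → 4; col 4 → 5; col 6 → 4; col 7 → 1; col 8 → 1.
Sum: 3 + 4 + 5 + 4 + 1 + 1 = 18.

18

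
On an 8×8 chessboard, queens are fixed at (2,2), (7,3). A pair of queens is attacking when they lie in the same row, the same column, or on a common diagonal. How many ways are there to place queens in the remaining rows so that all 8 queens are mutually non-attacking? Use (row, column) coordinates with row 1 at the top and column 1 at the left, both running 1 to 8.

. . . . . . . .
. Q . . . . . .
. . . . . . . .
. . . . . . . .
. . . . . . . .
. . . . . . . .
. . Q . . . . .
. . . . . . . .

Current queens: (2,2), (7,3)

5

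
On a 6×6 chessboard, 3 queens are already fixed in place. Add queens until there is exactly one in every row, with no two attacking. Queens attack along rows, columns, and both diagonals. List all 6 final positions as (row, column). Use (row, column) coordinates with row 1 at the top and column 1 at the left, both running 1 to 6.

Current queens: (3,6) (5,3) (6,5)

(1,2) (2,4) (3,6) (4,1) (5,3) (6,5)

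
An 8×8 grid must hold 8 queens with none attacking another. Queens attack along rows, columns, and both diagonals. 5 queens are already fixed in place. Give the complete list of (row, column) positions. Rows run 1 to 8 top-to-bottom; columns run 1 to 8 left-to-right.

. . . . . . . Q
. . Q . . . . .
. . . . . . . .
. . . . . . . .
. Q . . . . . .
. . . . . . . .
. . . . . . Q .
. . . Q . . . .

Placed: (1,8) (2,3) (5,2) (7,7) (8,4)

(1,8) (2,3) (3,1) (4,6) (5,2) (6,5) (7,7) (8,4)

Row 3: attacked by (1,8)→{6,8}; (2,3)→{2,3,4}; (5,2)→{2,4}; (7,7)→{3,7}; (8,4)→{4}. Safe: 1, 5. Place at column 1.
Row 4: attacked by (1,8)→{5,8}; (2,3)→{1,3,5}; (3,1)→{1,2}; (5,2)→{1,2,3}; (7,7)→{4,7}; (8,4)→{4,8}. Safe: 6. Place at column 6.
Row 6: attacked by (1,8)→{3,8}; (2,3)→{3,7}; (3,1)→{1,4}; (4,6)→{4,6,8}; (5,2)→{1,2,3}; (7,7)→{6,7,8}; (8,4)→{2,4,6}. Safe: 5. Place at column 5.
Columns [8, 3, 1, 6, 2, 5, 7, 4], r−c [-7, -1, 2, -2, 3, 1, 0, 4], r+c [9, 5, 4, 10, 7, 11, 14, 12] are all distinct, so no two queens attack.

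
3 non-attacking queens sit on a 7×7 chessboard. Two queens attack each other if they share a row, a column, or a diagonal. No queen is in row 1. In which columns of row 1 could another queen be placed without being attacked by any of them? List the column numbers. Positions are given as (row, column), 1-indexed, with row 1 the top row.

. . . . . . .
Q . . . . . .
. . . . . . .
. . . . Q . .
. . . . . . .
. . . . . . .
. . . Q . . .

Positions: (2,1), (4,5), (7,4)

columns 3, 6, 7

(2,1) attacks row 1 at column 1 and diagonals 2.
(4,5) attacks row 1 at column 5 and diagonals 2.
(7,4) attacks row 1 at column 4.
Attacked columns: {1, 2, 4, 5}. Safe: {3, 6, 7}.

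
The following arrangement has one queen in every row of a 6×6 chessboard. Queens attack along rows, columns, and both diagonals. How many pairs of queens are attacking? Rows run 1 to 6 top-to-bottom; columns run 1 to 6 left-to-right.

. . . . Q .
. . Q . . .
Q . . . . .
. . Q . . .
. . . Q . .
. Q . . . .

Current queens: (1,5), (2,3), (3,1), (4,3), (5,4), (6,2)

2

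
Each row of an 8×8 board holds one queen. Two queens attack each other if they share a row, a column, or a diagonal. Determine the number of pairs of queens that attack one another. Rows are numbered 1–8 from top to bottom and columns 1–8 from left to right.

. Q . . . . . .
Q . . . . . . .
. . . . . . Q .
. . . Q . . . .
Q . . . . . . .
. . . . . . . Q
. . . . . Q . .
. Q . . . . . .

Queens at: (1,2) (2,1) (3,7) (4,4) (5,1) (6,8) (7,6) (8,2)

5

Same column: (1,2)–(8,2) (column 2); (2,1)–(5,1) (column 1).
Same diagonal: (1,2)–(2,1) (|1−2| = |2−1| = 1); (2,1)–(7,6) (|2−7| = |1−6| = 5); (3,7)–(8,2) (|3−8| = |7−2| = 5).
Total attacking pairs: 5.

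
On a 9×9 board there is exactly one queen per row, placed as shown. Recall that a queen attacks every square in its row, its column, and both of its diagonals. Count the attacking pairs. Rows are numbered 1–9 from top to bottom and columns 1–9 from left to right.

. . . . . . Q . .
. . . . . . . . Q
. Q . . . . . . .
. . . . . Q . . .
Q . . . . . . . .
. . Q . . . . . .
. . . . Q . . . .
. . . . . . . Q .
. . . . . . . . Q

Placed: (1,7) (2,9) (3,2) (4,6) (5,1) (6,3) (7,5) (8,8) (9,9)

2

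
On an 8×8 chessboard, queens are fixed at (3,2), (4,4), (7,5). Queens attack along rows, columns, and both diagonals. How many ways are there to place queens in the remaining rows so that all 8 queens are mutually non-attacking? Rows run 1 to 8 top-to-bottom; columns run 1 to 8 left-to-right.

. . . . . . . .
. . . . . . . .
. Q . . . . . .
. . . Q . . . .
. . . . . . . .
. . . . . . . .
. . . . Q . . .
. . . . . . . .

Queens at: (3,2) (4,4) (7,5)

1

Branch on row 1: col 3 → 0; col 6 → 1; col 8 → 0.
Sum: 0 + 1 + 0 = 1.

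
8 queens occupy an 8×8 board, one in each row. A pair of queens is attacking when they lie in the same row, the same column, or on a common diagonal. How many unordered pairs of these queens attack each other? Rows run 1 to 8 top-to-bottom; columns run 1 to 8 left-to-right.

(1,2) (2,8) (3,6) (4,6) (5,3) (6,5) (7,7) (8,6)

Same column: (3,6)–(4,6) (column 6); (3,6)–(8,6) (column 6); (4,6)–(8,6) (column 6).
Same diagonal: (2,8)–(4,6) (|2−4| = |8−6| = 2); (5,3)–(8,6) (|5−8| = |3−6| = 3); (7,7)–(8,6) (|7−8| = |7−6| = 1).
Total attacking pairs: 6.

6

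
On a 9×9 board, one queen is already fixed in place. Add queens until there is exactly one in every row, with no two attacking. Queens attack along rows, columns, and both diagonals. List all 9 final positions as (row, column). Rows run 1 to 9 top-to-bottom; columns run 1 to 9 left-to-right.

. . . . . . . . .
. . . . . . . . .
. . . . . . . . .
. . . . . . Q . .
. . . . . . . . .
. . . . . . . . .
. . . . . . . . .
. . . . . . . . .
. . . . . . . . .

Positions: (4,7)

(1,6) (2,8) (3,1) (4,7) (5,4) (6,2) (7,9) (8,5) (9,3)

Row 1: attacked by (4,7)→{4,7}. Safe: 1, 2, 3, 5, 6, 8, 9. Place at column 6.
Row 2: attacked by (1,6)→{5,6,7}; (4,7)→{5,7,9}. Safe: 1, 2, 3, 4, 8. Place at column 8.
Row 3: attacked by (1,6)→{4,6,8}; (2,8)→{7,8,9}; (4,7)→{6,7,8}. Safe: 1, 2, 3, 5. Place at column 1.
Row 5: attacked by (1,6)→{2,6}; (2,8)→{5,8}; (3,1)→{1,3}; (4,7)→{6,7,8}. Safe: 4, 9. Place at column 4.
Row 6: attacked by (1,6)→{1,6}; (2,8)→{4,8}; (3,1)→{1,4}; (4,7)→{5,7,9}; (5,4)→{3,4,5}. Safe: 2. Place at column 2.
Row 7: attacked by (1,6)→{6}; (2,8)→{3,8}; (3,1)→{1,5}; (4,7)→{4,7}; (5,4)→{2,4,6}; (6,2)→{1,2,3}. Safe: 9. Place at column 9.
Row 8: attacked by (1,6)→{6}; (2,8)→{2,8}; (3,1)→{1,6}; (4,7)→{3,7}; (5,4)→{1,4,7}; (6,2)→{2,4}; (7,9)→{8,9}. Safe: 5. Place at column 5.
Row 9: attacked by (1,6)→{6}; (2,8)→{1,8}; (3,1)→{1,7}; (4,7)→{2,7}; (5,4)→{4,8}; (6,2)→{2,5}; (7,9)→{7,9}; (8,5)→{4,5,6}. Safe: 3. Place at column 3.
Columns [6, 8, 1, 7, 4, 2, 9, 5, 3], r−c [-5, -6, 2, -3, 1, 4, -2, 3, 6], r+c [7, 10, 4, 11, 9, 8, 16, 13, 12] are all distinct, so no two queens attack.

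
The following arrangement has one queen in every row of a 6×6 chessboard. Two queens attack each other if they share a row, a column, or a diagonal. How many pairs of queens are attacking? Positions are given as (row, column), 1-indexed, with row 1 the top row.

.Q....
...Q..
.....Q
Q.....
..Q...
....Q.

0

All columns are distinct and no two queens satisfy |Δrow| = |Δcol|, so no pair attacks.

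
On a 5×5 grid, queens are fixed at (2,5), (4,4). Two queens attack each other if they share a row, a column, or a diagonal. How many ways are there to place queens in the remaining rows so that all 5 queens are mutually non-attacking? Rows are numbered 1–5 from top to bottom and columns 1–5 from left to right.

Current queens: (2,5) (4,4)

Branch on row 1: col 2 → 0; col 3 → 1.
Sum: 0 + 1 = 1.

1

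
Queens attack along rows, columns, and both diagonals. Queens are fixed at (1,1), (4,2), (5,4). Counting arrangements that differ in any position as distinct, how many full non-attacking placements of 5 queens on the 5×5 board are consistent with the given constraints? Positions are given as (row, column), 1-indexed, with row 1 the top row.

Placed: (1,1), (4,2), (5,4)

1

Branch on row 2: col 3 → 1; col 5 → 0.
Sum: 1 + 0 = 1.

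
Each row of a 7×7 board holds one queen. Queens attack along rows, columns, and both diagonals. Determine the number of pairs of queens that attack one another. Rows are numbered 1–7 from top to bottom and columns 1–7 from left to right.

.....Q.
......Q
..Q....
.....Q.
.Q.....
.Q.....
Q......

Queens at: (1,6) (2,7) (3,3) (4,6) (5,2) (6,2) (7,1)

Same column: (1,6)–(4,6) (column 6); (5,2)–(6,2) (column 2).
Same diagonal: (1,6)–(2,7) (|1−2| = |6−7| = 1); (1,6)–(5,2) (|1−5| = |6−2| = 4); (6,2)–(7,1) (|6−7| = |2−1| = 1).
Total attacking pairs: 5.

5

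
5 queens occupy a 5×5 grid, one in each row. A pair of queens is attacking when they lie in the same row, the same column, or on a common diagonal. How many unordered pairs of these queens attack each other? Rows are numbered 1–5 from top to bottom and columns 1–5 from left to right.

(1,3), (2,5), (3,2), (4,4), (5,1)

All columns are distinct and no two queens satisfy |Δrow| = |Δcol|, so no pair attacks.

0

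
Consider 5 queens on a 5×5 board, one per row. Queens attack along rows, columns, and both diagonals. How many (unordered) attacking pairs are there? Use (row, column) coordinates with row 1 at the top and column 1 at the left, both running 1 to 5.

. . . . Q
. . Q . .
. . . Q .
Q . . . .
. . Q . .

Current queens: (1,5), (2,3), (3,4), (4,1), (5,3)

3

Same column: (2,3)–(5,3) (column 3).
Same diagonal: (2,3)–(3,4) (|2−3| = |3−4| = 1); (2,3)–(4,1) (|2−4| = |3−1| = 2).
Total attacking pairs: 3.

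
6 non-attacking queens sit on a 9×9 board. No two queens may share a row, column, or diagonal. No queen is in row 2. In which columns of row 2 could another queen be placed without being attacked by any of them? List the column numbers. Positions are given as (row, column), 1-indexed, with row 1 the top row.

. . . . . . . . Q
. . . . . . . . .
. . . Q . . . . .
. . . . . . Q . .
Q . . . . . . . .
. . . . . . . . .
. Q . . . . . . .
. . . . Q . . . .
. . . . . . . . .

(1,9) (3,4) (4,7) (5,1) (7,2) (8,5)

(1,9) attacks row 2 at column 9 and diagonals 8.
(3,4) attacks row 2 at column 4 and diagonals 3, 5.
(4,7) attacks row 2 at column 7 and diagonals 5, 9.
(5,1) attacks row 2 at column 1 and diagonals 4.
(7,2) attacks row 2 at column 2 and diagonals 7.
(8,5) attacks row 2 at column 5.
Attacked columns: {1, 2, 3, 4, 5, 7, 8, 9}. Safe: {6}.

columns 6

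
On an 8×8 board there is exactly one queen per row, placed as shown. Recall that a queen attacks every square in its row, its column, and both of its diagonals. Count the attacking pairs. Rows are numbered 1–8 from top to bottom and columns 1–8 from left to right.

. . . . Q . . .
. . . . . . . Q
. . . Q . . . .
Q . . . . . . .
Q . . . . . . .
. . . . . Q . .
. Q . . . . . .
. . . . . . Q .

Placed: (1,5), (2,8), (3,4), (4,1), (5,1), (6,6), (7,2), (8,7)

Same column: (4,1)–(5,1) (column 1).
Same diagonal: (1,5)–(5,1) (|1−5| = |5−1| = 4).
Total attacking pairs: 2.

2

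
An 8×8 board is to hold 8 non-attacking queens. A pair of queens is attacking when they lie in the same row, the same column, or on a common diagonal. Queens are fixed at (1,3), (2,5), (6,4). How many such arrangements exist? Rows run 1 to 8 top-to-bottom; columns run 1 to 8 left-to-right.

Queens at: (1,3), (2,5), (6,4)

Branch on row 3: col 2 → 1; col 8 → 0.
Sum: 1 + 0 = 1.

1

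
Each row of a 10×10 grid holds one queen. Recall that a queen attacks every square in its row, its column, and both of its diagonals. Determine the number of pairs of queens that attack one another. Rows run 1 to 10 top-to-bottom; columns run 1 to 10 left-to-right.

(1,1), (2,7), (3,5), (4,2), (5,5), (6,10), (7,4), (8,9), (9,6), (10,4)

4

Same column: (3,5)–(5,5) (column 5); (7,4)–(10,4) (column 4).
Same diagonal: (1,1)–(5,5) (|1−5| = |1−5| = 4); (7,4)–(9,6) (|7−9| = |4−6| = 2).
Total attacking pairs: 4.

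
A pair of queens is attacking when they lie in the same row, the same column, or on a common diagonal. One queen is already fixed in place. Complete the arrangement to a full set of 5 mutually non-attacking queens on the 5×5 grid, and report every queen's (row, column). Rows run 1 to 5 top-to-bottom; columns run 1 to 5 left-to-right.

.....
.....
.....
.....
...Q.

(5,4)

Row 1: attacked by (5,4)→{4}. Safe: 1, 2, 3, 5. Place at column 2.
Row 2: attacked by (1,2)→{1,2,3}; (5,4)→{1,4}. Safe: 5. Place at column 5.
Row 3: attacked by (1,2)→{2,4}; (2,5)→{4,5}; (5,4)→{2,4}. Safe: 1, 3. Place at column 3.
Row 4: attacked by (1,2)→{2,5}; (2,5)→{3,5}; (3,3)→{2,3,4}; (5,4)→{3,4,5}. Safe: 1. Place at column 1.
Columns [2, 5, 3, 1, 4], r−c [-1, -3, 0, 3, 1], r+c [3, 7, 6, 5, 9] are all distinct, so no two queens attack.

(1,2) (2,5) (3,3) (4,1) (5,4)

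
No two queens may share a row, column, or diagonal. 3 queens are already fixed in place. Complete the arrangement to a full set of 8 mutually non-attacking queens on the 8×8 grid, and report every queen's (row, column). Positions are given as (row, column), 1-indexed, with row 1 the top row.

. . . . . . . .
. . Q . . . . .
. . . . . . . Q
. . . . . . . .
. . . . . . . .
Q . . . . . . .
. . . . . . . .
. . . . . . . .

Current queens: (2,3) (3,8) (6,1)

Row 1: attacked by (2,3)→{2,3,4}; (3,8)→{6,8}; (6,1)→{1,6}. Safe: 5, 7. Place at column 5.
Row 4: attacked by (1,5)→{2,5,8}; (2,3)→{1,3,5}; (3,8)→{7,8}; (6,1)→{1,3}. Safe: 4, 6. Place at column 4.
Row 5: attacked by (1,5)→{1,5}; (2,3)→{3,6}; (3,8)→{6,8}; (4,4)→{3,4,5}; (6,1)→{1,2}. Safe: 7. Place at column 7.
Row 7: attacked by (1,5)→{5}; (2,3)→{3,8}; (3,8)→{4,8}; (4,4)→{1,4,7}; (5,7)→{5,7}; (6,1)→{1,2}. Safe: 6. Place at column 6.
Row 8: attacked by (1,5)→{5}; (2,3)→{3}; (3,8)→{3,8}; (4,4)→{4,8}; (5,7)→{4,7}; (6,1)→{1,3}; (7,6)→{5,6,7}. Safe: 2. Place at column 2.
Columns [5, 3, 8, 4, 7, 1, 6, 2], r−c [-4, -1, -5, 0, -2, 5, 1, 6], r+c [6, 5, 11, 8, 12, 7, 13, 10] are all distinct, so no two queens attack.

(1,5) (2,3) (3,8) (4,4) (5,7) (6,1) (7,6) (8,2)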